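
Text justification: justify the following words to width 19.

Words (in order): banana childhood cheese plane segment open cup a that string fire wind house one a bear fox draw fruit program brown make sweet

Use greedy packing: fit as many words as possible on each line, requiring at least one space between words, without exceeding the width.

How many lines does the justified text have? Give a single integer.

Answer: 8

Derivation:
Line 1: ['banana', 'childhood'] (min_width=16, slack=3)
Line 2: ['cheese', 'plane'] (min_width=12, slack=7)
Line 3: ['segment', 'open', 'cup', 'a'] (min_width=18, slack=1)
Line 4: ['that', 'string', 'fire'] (min_width=16, slack=3)
Line 5: ['wind', 'house', 'one', 'a'] (min_width=16, slack=3)
Line 6: ['bear', 'fox', 'draw', 'fruit'] (min_width=19, slack=0)
Line 7: ['program', 'brown', 'make'] (min_width=18, slack=1)
Line 8: ['sweet'] (min_width=5, slack=14)
Total lines: 8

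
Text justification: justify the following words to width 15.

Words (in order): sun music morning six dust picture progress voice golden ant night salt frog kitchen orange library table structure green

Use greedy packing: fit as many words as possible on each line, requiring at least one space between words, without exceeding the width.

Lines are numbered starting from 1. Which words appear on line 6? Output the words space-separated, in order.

Line 1: ['sun', 'music'] (min_width=9, slack=6)
Line 2: ['morning', 'six'] (min_width=11, slack=4)
Line 3: ['dust', 'picture'] (min_width=12, slack=3)
Line 4: ['progress', 'voice'] (min_width=14, slack=1)
Line 5: ['golden', 'ant'] (min_width=10, slack=5)
Line 6: ['night', 'salt', 'frog'] (min_width=15, slack=0)
Line 7: ['kitchen', 'orange'] (min_width=14, slack=1)
Line 8: ['library', 'table'] (min_width=13, slack=2)
Line 9: ['structure', 'green'] (min_width=15, slack=0)

Answer: night salt frog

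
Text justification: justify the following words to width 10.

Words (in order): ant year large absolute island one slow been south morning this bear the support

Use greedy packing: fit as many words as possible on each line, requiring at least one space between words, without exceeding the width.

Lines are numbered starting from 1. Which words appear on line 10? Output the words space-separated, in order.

Line 1: ['ant', 'year'] (min_width=8, slack=2)
Line 2: ['large'] (min_width=5, slack=5)
Line 3: ['absolute'] (min_width=8, slack=2)
Line 4: ['island', 'one'] (min_width=10, slack=0)
Line 5: ['slow', 'been'] (min_width=9, slack=1)
Line 6: ['south'] (min_width=5, slack=5)
Line 7: ['morning'] (min_width=7, slack=3)
Line 8: ['this', 'bear'] (min_width=9, slack=1)
Line 9: ['the'] (min_width=3, slack=7)
Line 10: ['support'] (min_width=7, slack=3)

Answer: support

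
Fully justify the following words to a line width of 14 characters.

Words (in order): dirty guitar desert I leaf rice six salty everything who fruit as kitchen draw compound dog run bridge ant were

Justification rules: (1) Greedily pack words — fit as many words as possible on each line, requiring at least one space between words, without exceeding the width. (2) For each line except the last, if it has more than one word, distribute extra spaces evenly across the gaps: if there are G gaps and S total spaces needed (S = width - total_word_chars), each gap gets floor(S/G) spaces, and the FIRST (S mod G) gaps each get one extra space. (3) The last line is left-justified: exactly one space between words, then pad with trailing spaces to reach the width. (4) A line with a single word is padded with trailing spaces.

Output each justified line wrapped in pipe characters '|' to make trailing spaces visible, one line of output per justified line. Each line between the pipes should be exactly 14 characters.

Line 1: ['dirty', 'guitar'] (min_width=12, slack=2)
Line 2: ['desert', 'I', 'leaf'] (min_width=13, slack=1)
Line 3: ['rice', 'six', 'salty'] (min_width=14, slack=0)
Line 4: ['everything', 'who'] (min_width=14, slack=0)
Line 5: ['fruit', 'as'] (min_width=8, slack=6)
Line 6: ['kitchen', 'draw'] (min_width=12, slack=2)
Line 7: ['compound', 'dog'] (min_width=12, slack=2)
Line 8: ['run', 'bridge', 'ant'] (min_width=14, slack=0)
Line 9: ['were'] (min_width=4, slack=10)

Answer: |dirty   guitar|
|desert  I leaf|
|rice six salty|
|everything who|
|fruit       as|
|kitchen   draw|
|compound   dog|
|run bridge ant|
|were          |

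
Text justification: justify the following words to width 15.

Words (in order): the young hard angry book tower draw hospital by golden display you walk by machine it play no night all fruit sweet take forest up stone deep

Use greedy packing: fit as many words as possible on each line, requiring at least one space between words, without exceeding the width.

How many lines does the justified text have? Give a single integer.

Answer: 11

Derivation:
Line 1: ['the', 'young', 'hard'] (min_width=14, slack=1)
Line 2: ['angry', 'book'] (min_width=10, slack=5)
Line 3: ['tower', 'draw'] (min_width=10, slack=5)
Line 4: ['hospital', 'by'] (min_width=11, slack=4)
Line 5: ['golden', 'display'] (min_width=14, slack=1)
Line 6: ['you', 'walk', 'by'] (min_width=11, slack=4)
Line 7: ['machine', 'it', 'play'] (min_width=15, slack=0)
Line 8: ['no', 'night', 'all'] (min_width=12, slack=3)
Line 9: ['fruit', 'sweet'] (min_width=11, slack=4)
Line 10: ['take', 'forest', 'up'] (min_width=14, slack=1)
Line 11: ['stone', 'deep'] (min_width=10, slack=5)
Total lines: 11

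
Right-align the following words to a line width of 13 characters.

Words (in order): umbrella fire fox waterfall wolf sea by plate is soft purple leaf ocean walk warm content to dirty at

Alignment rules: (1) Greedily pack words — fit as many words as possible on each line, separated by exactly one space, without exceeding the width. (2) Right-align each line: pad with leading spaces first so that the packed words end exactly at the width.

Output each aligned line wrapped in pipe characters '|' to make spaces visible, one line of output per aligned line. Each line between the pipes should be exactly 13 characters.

Answer: |umbrella fire|
|fox waterfall|
|  wolf sea by|
|plate is soft|
|  purple leaf|
|   ocean walk|
| warm content|
|  to dirty at|

Derivation:
Line 1: ['umbrella', 'fire'] (min_width=13, slack=0)
Line 2: ['fox', 'waterfall'] (min_width=13, slack=0)
Line 3: ['wolf', 'sea', 'by'] (min_width=11, slack=2)
Line 4: ['plate', 'is', 'soft'] (min_width=13, slack=0)
Line 5: ['purple', 'leaf'] (min_width=11, slack=2)
Line 6: ['ocean', 'walk'] (min_width=10, slack=3)
Line 7: ['warm', 'content'] (min_width=12, slack=1)
Line 8: ['to', 'dirty', 'at'] (min_width=11, slack=2)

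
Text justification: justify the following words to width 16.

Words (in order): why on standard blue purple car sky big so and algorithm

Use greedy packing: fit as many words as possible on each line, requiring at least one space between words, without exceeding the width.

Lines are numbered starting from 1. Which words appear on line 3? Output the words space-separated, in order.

Line 1: ['why', 'on', 'standard'] (min_width=15, slack=1)
Line 2: ['blue', 'purple', 'car'] (min_width=15, slack=1)
Line 3: ['sky', 'big', 'so', 'and'] (min_width=14, slack=2)
Line 4: ['algorithm'] (min_width=9, slack=7)

Answer: sky big so and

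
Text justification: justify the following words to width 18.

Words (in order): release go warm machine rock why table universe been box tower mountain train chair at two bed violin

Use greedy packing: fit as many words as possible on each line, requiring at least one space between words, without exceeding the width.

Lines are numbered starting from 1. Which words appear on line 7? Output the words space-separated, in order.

Answer: violin

Derivation:
Line 1: ['release', 'go', 'warm'] (min_width=15, slack=3)
Line 2: ['machine', 'rock', 'why'] (min_width=16, slack=2)
Line 3: ['table', 'universe'] (min_width=14, slack=4)
Line 4: ['been', 'box', 'tower'] (min_width=14, slack=4)
Line 5: ['mountain', 'train'] (min_width=14, slack=4)
Line 6: ['chair', 'at', 'two', 'bed'] (min_width=16, slack=2)
Line 7: ['violin'] (min_width=6, slack=12)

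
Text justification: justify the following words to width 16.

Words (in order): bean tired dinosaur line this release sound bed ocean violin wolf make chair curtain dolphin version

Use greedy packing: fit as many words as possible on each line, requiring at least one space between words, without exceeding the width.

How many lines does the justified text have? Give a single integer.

Line 1: ['bean', 'tired'] (min_width=10, slack=6)
Line 2: ['dinosaur', 'line'] (min_width=13, slack=3)
Line 3: ['this', 'release'] (min_width=12, slack=4)
Line 4: ['sound', 'bed', 'ocean'] (min_width=15, slack=1)
Line 5: ['violin', 'wolf', 'make'] (min_width=16, slack=0)
Line 6: ['chair', 'curtain'] (min_width=13, slack=3)
Line 7: ['dolphin', 'version'] (min_width=15, slack=1)
Total lines: 7

Answer: 7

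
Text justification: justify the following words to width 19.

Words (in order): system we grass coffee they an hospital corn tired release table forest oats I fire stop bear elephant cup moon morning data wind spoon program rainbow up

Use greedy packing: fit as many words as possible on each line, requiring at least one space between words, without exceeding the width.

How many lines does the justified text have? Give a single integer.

Answer: 9

Derivation:
Line 1: ['system', 'we', 'grass'] (min_width=15, slack=4)
Line 2: ['coffee', 'they', 'an'] (min_width=14, slack=5)
Line 3: ['hospital', 'corn', 'tired'] (min_width=19, slack=0)
Line 4: ['release', 'table'] (min_width=13, slack=6)
Line 5: ['forest', 'oats', 'I', 'fire'] (min_width=18, slack=1)
Line 6: ['stop', 'bear', 'elephant'] (min_width=18, slack=1)
Line 7: ['cup', 'moon', 'morning'] (min_width=16, slack=3)
Line 8: ['data', 'wind', 'spoon'] (min_width=15, slack=4)
Line 9: ['program', 'rainbow', 'up'] (min_width=18, slack=1)
Total lines: 9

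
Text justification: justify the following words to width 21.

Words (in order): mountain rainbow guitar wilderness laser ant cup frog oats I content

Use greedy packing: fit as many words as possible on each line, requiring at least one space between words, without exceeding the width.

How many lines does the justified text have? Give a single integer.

Answer: 4

Derivation:
Line 1: ['mountain', 'rainbow'] (min_width=16, slack=5)
Line 2: ['guitar', 'wilderness'] (min_width=17, slack=4)
Line 3: ['laser', 'ant', 'cup', 'frog'] (min_width=18, slack=3)
Line 4: ['oats', 'I', 'content'] (min_width=14, slack=7)
Total lines: 4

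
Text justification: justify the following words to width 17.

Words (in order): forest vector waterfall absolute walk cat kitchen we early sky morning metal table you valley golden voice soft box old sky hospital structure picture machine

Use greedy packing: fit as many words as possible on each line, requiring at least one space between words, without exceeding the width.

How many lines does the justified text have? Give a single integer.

Answer: 11

Derivation:
Line 1: ['forest', 'vector'] (min_width=13, slack=4)
Line 2: ['waterfall'] (min_width=9, slack=8)
Line 3: ['absolute', 'walk', 'cat'] (min_width=17, slack=0)
Line 4: ['kitchen', 'we', 'early'] (min_width=16, slack=1)
Line 5: ['sky', 'morning', 'metal'] (min_width=17, slack=0)
Line 6: ['table', 'you', 'valley'] (min_width=16, slack=1)
Line 7: ['golden', 'voice', 'soft'] (min_width=17, slack=0)
Line 8: ['box', 'old', 'sky'] (min_width=11, slack=6)
Line 9: ['hospital'] (min_width=8, slack=9)
Line 10: ['structure', 'picture'] (min_width=17, slack=0)
Line 11: ['machine'] (min_width=7, slack=10)
Total lines: 11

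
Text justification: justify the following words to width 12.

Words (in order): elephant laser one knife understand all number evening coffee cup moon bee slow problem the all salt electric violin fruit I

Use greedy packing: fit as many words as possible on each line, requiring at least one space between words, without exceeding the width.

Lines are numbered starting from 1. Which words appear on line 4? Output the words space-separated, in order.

Answer: understand

Derivation:
Line 1: ['elephant'] (min_width=8, slack=4)
Line 2: ['laser', 'one'] (min_width=9, slack=3)
Line 3: ['knife'] (min_width=5, slack=7)
Line 4: ['understand'] (min_width=10, slack=2)
Line 5: ['all', 'number'] (min_width=10, slack=2)
Line 6: ['evening'] (min_width=7, slack=5)
Line 7: ['coffee', 'cup'] (min_width=10, slack=2)
Line 8: ['moon', 'bee'] (min_width=8, slack=4)
Line 9: ['slow', 'problem'] (min_width=12, slack=0)
Line 10: ['the', 'all', 'salt'] (min_width=12, slack=0)
Line 11: ['electric'] (min_width=8, slack=4)
Line 12: ['violin', 'fruit'] (min_width=12, slack=0)
Line 13: ['I'] (min_width=1, slack=11)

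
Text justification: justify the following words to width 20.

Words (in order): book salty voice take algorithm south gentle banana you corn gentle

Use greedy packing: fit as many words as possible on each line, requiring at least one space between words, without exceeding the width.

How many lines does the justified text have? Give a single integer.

Answer: 4

Derivation:
Line 1: ['book', 'salty', 'voice'] (min_width=16, slack=4)
Line 2: ['take', 'algorithm', 'south'] (min_width=20, slack=0)
Line 3: ['gentle', 'banana', 'you'] (min_width=17, slack=3)
Line 4: ['corn', 'gentle'] (min_width=11, slack=9)
Total lines: 4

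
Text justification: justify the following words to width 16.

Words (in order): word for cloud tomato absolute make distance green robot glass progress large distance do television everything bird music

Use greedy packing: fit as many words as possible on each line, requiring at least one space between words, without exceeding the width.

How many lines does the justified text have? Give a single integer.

Line 1: ['word', 'for', 'cloud'] (min_width=14, slack=2)
Line 2: ['tomato', 'absolute'] (min_width=15, slack=1)
Line 3: ['make', 'distance'] (min_width=13, slack=3)
Line 4: ['green', 'robot'] (min_width=11, slack=5)
Line 5: ['glass', 'progress'] (min_width=14, slack=2)
Line 6: ['large', 'distance'] (min_width=14, slack=2)
Line 7: ['do', 'television'] (min_width=13, slack=3)
Line 8: ['everything', 'bird'] (min_width=15, slack=1)
Line 9: ['music'] (min_width=5, slack=11)
Total lines: 9

Answer: 9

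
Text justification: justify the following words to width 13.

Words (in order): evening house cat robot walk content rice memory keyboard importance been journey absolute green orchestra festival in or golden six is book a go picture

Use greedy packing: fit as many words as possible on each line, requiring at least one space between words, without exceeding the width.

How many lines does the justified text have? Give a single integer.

Answer: 14

Derivation:
Line 1: ['evening', 'house'] (min_width=13, slack=0)
Line 2: ['cat', 'robot'] (min_width=9, slack=4)
Line 3: ['walk', 'content'] (min_width=12, slack=1)
Line 4: ['rice', 'memory'] (min_width=11, slack=2)
Line 5: ['keyboard'] (min_width=8, slack=5)
Line 6: ['importance'] (min_width=10, slack=3)
Line 7: ['been', 'journey'] (min_width=12, slack=1)
Line 8: ['absolute'] (min_width=8, slack=5)
Line 9: ['green'] (min_width=5, slack=8)
Line 10: ['orchestra'] (min_width=9, slack=4)
Line 11: ['festival', 'in'] (min_width=11, slack=2)
Line 12: ['or', 'golden', 'six'] (min_width=13, slack=0)
Line 13: ['is', 'book', 'a', 'go'] (min_width=12, slack=1)
Line 14: ['picture'] (min_width=7, slack=6)
Total lines: 14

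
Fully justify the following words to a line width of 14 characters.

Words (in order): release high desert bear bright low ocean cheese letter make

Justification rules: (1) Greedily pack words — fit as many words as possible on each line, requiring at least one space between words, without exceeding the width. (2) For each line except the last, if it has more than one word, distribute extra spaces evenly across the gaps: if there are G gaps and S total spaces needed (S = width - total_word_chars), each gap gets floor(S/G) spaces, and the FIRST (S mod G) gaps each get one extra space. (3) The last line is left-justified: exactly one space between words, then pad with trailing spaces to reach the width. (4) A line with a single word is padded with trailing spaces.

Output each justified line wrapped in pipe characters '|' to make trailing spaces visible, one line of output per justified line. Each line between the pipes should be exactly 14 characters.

Line 1: ['release', 'high'] (min_width=12, slack=2)
Line 2: ['desert', 'bear'] (min_width=11, slack=3)
Line 3: ['bright', 'low'] (min_width=10, slack=4)
Line 4: ['ocean', 'cheese'] (min_width=12, slack=2)
Line 5: ['letter', 'make'] (min_width=11, slack=3)

Answer: |release   high|
|desert    bear|
|bright     low|
|ocean   cheese|
|letter make   |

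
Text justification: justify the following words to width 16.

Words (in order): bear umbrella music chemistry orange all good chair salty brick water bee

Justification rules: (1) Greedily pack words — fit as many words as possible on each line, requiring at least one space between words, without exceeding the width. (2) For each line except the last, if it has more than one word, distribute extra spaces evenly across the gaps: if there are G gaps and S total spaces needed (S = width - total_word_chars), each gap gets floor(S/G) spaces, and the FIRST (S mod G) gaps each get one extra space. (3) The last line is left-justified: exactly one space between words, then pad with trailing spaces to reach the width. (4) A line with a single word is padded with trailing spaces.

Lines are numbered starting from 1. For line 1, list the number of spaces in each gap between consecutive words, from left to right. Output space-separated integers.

Line 1: ['bear', 'umbrella'] (min_width=13, slack=3)
Line 2: ['music', 'chemistry'] (min_width=15, slack=1)
Line 3: ['orange', 'all', 'good'] (min_width=15, slack=1)
Line 4: ['chair', 'salty'] (min_width=11, slack=5)
Line 5: ['brick', 'water', 'bee'] (min_width=15, slack=1)

Answer: 4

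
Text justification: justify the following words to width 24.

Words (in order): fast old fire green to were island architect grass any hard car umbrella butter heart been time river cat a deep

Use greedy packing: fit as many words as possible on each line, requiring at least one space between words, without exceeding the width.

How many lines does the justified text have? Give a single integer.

Line 1: ['fast', 'old', 'fire', 'green', 'to'] (min_width=22, slack=2)
Line 2: ['were', 'island', 'architect'] (min_width=21, slack=3)
Line 3: ['grass', 'any', 'hard', 'car'] (min_width=18, slack=6)
Line 4: ['umbrella', 'butter', 'heart'] (min_width=21, slack=3)
Line 5: ['been', 'time', 'river', 'cat', 'a'] (min_width=21, slack=3)
Line 6: ['deep'] (min_width=4, slack=20)
Total lines: 6

Answer: 6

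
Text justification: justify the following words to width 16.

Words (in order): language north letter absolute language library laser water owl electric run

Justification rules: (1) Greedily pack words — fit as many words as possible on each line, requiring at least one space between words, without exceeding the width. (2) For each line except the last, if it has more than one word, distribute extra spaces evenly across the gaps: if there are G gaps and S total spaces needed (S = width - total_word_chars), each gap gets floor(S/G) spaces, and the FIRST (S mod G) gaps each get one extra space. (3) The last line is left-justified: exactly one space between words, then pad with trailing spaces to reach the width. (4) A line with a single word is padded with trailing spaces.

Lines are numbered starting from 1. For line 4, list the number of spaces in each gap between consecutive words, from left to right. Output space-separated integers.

Line 1: ['language', 'north'] (min_width=14, slack=2)
Line 2: ['letter', 'absolute'] (min_width=15, slack=1)
Line 3: ['language', 'library'] (min_width=16, slack=0)
Line 4: ['laser', 'water', 'owl'] (min_width=15, slack=1)
Line 5: ['electric', 'run'] (min_width=12, slack=4)

Answer: 2 1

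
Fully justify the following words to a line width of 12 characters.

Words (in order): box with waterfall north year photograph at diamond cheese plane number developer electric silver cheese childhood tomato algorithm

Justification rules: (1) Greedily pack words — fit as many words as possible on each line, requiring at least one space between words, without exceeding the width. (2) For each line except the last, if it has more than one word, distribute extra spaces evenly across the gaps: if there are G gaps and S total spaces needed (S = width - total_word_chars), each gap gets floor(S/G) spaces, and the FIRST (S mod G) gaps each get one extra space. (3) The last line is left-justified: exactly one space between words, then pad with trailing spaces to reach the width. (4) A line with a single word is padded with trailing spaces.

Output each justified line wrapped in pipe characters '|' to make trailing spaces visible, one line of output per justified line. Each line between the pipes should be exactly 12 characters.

Answer: |box     with|
|waterfall   |
|north   year|
|photograph  |
|at   diamond|
|cheese plane|
|number      |
|developer   |
|electric    |
|silver      |
|cheese      |
|childhood   |
|tomato      |
|algorithm   |

Derivation:
Line 1: ['box', 'with'] (min_width=8, slack=4)
Line 2: ['waterfall'] (min_width=9, slack=3)
Line 3: ['north', 'year'] (min_width=10, slack=2)
Line 4: ['photograph'] (min_width=10, slack=2)
Line 5: ['at', 'diamond'] (min_width=10, slack=2)
Line 6: ['cheese', 'plane'] (min_width=12, slack=0)
Line 7: ['number'] (min_width=6, slack=6)
Line 8: ['developer'] (min_width=9, slack=3)
Line 9: ['electric'] (min_width=8, slack=4)
Line 10: ['silver'] (min_width=6, slack=6)
Line 11: ['cheese'] (min_width=6, slack=6)
Line 12: ['childhood'] (min_width=9, slack=3)
Line 13: ['tomato'] (min_width=6, slack=6)
Line 14: ['algorithm'] (min_width=9, slack=3)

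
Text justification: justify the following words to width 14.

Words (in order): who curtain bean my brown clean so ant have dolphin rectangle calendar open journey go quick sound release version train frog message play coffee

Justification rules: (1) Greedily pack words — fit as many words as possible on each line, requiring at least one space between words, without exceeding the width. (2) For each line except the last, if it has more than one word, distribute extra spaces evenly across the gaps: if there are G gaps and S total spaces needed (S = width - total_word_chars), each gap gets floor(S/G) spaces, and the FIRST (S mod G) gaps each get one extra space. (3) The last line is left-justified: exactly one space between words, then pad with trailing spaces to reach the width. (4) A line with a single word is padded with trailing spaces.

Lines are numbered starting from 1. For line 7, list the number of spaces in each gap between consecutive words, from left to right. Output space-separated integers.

Line 1: ['who', 'curtain'] (min_width=11, slack=3)
Line 2: ['bean', 'my', 'brown'] (min_width=13, slack=1)
Line 3: ['clean', 'so', 'ant'] (min_width=12, slack=2)
Line 4: ['have', 'dolphin'] (min_width=12, slack=2)
Line 5: ['rectangle'] (min_width=9, slack=5)
Line 6: ['calendar', 'open'] (min_width=13, slack=1)
Line 7: ['journey', 'go'] (min_width=10, slack=4)
Line 8: ['quick', 'sound'] (min_width=11, slack=3)
Line 9: ['release'] (min_width=7, slack=7)
Line 10: ['version', 'train'] (min_width=13, slack=1)
Line 11: ['frog', 'message'] (min_width=12, slack=2)
Line 12: ['play', 'coffee'] (min_width=11, slack=3)

Answer: 5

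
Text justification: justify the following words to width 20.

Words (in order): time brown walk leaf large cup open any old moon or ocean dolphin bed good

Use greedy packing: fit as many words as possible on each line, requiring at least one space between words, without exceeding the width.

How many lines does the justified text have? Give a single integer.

Line 1: ['time', 'brown', 'walk', 'leaf'] (min_width=20, slack=0)
Line 2: ['large', 'cup', 'open', 'any'] (min_width=18, slack=2)
Line 3: ['old', 'moon', 'or', 'ocean'] (min_width=17, slack=3)
Line 4: ['dolphin', 'bed', 'good'] (min_width=16, slack=4)
Total lines: 4

Answer: 4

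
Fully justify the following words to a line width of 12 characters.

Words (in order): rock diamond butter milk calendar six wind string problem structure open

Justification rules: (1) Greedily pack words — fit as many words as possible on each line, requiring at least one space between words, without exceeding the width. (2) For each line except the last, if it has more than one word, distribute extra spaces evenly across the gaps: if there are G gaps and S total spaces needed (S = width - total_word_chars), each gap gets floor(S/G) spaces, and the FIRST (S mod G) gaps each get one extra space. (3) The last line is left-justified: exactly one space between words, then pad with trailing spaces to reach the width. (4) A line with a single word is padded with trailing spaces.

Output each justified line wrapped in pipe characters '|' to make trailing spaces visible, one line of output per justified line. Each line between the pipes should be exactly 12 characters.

Answer: |rock diamond|
|butter  milk|
|calendar six|
|wind  string|
|problem     |
|structure   |
|open        |

Derivation:
Line 1: ['rock', 'diamond'] (min_width=12, slack=0)
Line 2: ['butter', 'milk'] (min_width=11, slack=1)
Line 3: ['calendar', 'six'] (min_width=12, slack=0)
Line 4: ['wind', 'string'] (min_width=11, slack=1)
Line 5: ['problem'] (min_width=7, slack=5)
Line 6: ['structure'] (min_width=9, slack=3)
Line 7: ['open'] (min_width=4, slack=8)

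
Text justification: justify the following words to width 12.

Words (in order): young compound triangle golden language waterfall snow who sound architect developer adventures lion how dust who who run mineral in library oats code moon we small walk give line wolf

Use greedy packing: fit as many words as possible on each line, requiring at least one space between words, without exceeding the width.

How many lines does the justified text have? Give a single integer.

Line 1: ['young'] (min_width=5, slack=7)
Line 2: ['compound'] (min_width=8, slack=4)
Line 3: ['triangle'] (min_width=8, slack=4)
Line 4: ['golden'] (min_width=6, slack=6)
Line 5: ['language'] (min_width=8, slack=4)
Line 6: ['waterfall'] (min_width=9, slack=3)
Line 7: ['snow', 'who'] (min_width=8, slack=4)
Line 8: ['sound'] (min_width=5, slack=7)
Line 9: ['architect'] (min_width=9, slack=3)
Line 10: ['developer'] (min_width=9, slack=3)
Line 11: ['adventures'] (min_width=10, slack=2)
Line 12: ['lion', 'how'] (min_width=8, slack=4)
Line 13: ['dust', 'who', 'who'] (min_width=12, slack=0)
Line 14: ['run', 'mineral'] (min_width=11, slack=1)
Line 15: ['in', 'library'] (min_width=10, slack=2)
Line 16: ['oats', 'code'] (min_width=9, slack=3)
Line 17: ['moon', 'we'] (min_width=7, slack=5)
Line 18: ['small', 'walk'] (min_width=10, slack=2)
Line 19: ['give', 'line'] (min_width=9, slack=3)
Line 20: ['wolf'] (min_width=4, slack=8)
Total lines: 20

Answer: 20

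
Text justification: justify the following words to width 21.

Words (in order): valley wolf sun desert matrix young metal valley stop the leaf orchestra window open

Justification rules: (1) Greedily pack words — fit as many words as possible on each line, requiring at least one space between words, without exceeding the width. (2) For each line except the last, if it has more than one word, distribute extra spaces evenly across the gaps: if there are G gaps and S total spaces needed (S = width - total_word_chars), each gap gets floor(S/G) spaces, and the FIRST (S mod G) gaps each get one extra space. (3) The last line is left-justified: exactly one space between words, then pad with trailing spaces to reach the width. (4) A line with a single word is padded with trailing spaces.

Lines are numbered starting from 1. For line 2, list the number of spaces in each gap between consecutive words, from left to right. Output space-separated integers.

Answer: 2 2

Derivation:
Line 1: ['valley', 'wolf', 'sun'] (min_width=15, slack=6)
Line 2: ['desert', 'matrix', 'young'] (min_width=19, slack=2)
Line 3: ['metal', 'valley', 'stop', 'the'] (min_width=21, slack=0)
Line 4: ['leaf', 'orchestra', 'window'] (min_width=21, slack=0)
Line 5: ['open'] (min_width=4, slack=17)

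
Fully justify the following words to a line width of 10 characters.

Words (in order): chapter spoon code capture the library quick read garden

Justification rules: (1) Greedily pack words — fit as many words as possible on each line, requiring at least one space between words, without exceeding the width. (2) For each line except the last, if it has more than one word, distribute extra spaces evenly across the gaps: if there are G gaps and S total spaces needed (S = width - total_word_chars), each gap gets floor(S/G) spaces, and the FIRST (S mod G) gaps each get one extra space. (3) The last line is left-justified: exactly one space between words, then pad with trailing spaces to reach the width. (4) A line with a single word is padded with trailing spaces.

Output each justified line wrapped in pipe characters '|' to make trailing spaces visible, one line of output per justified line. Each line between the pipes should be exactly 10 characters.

Line 1: ['chapter'] (min_width=7, slack=3)
Line 2: ['spoon', 'code'] (min_width=10, slack=0)
Line 3: ['capture'] (min_width=7, slack=3)
Line 4: ['the'] (min_width=3, slack=7)
Line 5: ['library'] (min_width=7, slack=3)
Line 6: ['quick', 'read'] (min_width=10, slack=0)
Line 7: ['garden'] (min_width=6, slack=4)

Answer: |chapter   |
|spoon code|
|capture   |
|the       |
|library   |
|quick read|
|garden    |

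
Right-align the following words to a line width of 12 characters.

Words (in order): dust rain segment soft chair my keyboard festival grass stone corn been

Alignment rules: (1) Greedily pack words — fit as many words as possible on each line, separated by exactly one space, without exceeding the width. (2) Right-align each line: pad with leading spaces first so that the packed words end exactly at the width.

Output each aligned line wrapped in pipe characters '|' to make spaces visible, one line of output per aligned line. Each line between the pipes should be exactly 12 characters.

Answer: |   dust rain|
|segment soft|
|    chair my|
|    keyboard|
|    festival|
| grass stone|
|   corn been|

Derivation:
Line 1: ['dust', 'rain'] (min_width=9, slack=3)
Line 2: ['segment', 'soft'] (min_width=12, slack=0)
Line 3: ['chair', 'my'] (min_width=8, slack=4)
Line 4: ['keyboard'] (min_width=8, slack=4)
Line 5: ['festival'] (min_width=8, slack=4)
Line 6: ['grass', 'stone'] (min_width=11, slack=1)
Line 7: ['corn', 'been'] (min_width=9, slack=3)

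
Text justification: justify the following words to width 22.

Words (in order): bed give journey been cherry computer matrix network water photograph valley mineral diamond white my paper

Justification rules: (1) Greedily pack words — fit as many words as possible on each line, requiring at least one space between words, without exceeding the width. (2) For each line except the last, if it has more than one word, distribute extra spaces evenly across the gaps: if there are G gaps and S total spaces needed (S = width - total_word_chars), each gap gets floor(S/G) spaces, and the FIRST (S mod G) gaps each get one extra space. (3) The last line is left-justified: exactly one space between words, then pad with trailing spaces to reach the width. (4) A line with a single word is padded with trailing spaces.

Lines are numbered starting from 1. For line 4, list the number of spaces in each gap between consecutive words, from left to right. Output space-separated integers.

Line 1: ['bed', 'give', 'journey', 'been'] (min_width=21, slack=1)
Line 2: ['cherry', 'computer', 'matrix'] (min_width=22, slack=0)
Line 3: ['network', 'water'] (min_width=13, slack=9)
Line 4: ['photograph', 'valley'] (min_width=17, slack=5)
Line 5: ['mineral', 'diamond', 'white'] (min_width=21, slack=1)
Line 6: ['my', 'paper'] (min_width=8, slack=14)

Answer: 6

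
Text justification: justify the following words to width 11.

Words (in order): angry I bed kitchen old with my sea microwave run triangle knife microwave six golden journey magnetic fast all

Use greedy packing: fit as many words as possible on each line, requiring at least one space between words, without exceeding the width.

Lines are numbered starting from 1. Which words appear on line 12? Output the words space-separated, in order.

Line 1: ['angry', 'I', 'bed'] (min_width=11, slack=0)
Line 2: ['kitchen', 'old'] (min_width=11, slack=0)
Line 3: ['with', 'my', 'sea'] (min_width=11, slack=0)
Line 4: ['microwave'] (min_width=9, slack=2)
Line 5: ['run'] (min_width=3, slack=8)
Line 6: ['triangle'] (min_width=8, slack=3)
Line 7: ['knife'] (min_width=5, slack=6)
Line 8: ['microwave'] (min_width=9, slack=2)
Line 9: ['six', 'golden'] (min_width=10, slack=1)
Line 10: ['journey'] (min_width=7, slack=4)
Line 11: ['magnetic'] (min_width=8, slack=3)
Line 12: ['fast', 'all'] (min_width=8, slack=3)

Answer: fast all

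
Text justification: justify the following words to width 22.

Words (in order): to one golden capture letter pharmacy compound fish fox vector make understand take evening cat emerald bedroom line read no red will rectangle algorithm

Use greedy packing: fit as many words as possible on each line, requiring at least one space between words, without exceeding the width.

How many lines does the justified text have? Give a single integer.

Answer: 8

Derivation:
Line 1: ['to', 'one', 'golden', 'capture'] (min_width=21, slack=1)
Line 2: ['letter', 'pharmacy'] (min_width=15, slack=7)
Line 3: ['compound', 'fish', 'fox'] (min_width=17, slack=5)
Line 4: ['vector', 'make', 'understand'] (min_width=22, slack=0)
Line 5: ['take', 'evening', 'cat'] (min_width=16, slack=6)
Line 6: ['emerald', 'bedroom', 'line'] (min_width=20, slack=2)
Line 7: ['read', 'no', 'red', 'will'] (min_width=16, slack=6)
Line 8: ['rectangle', 'algorithm'] (min_width=19, slack=3)
Total lines: 8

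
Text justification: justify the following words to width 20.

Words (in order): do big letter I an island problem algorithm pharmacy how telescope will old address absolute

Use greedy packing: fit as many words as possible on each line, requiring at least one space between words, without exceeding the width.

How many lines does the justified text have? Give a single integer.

Line 1: ['do', 'big', 'letter', 'I', 'an'] (min_width=18, slack=2)
Line 2: ['island', 'problem'] (min_width=14, slack=6)
Line 3: ['algorithm', 'pharmacy'] (min_width=18, slack=2)
Line 4: ['how', 'telescope', 'will'] (min_width=18, slack=2)
Line 5: ['old', 'address', 'absolute'] (min_width=20, slack=0)
Total lines: 5

Answer: 5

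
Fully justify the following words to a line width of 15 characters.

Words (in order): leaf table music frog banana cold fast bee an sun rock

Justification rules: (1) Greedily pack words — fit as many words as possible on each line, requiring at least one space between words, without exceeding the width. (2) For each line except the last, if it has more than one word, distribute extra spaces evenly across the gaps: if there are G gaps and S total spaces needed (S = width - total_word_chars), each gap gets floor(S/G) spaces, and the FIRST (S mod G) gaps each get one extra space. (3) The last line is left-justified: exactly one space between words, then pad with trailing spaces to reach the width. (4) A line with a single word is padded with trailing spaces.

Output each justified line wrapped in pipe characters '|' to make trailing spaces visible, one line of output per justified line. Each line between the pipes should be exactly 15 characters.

Answer: |leaf      table|
|music      frog|
|banana     cold|
|fast bee an sun|
|rock           |

Derivation:
Line 1: ['leaf', 'table'] (min_width=10, slack=5)
Line 2: ['music', 'frog'] (min_width=10, slack=5)
Line 3: ['banana', 'cold'] (min_width=11, slack=4)
Line 4: ['fast', 'bee', 'an', 'sun'] (min_width=15, slack=0)
Line 5: ['rock'] (min_width=4, slack=11)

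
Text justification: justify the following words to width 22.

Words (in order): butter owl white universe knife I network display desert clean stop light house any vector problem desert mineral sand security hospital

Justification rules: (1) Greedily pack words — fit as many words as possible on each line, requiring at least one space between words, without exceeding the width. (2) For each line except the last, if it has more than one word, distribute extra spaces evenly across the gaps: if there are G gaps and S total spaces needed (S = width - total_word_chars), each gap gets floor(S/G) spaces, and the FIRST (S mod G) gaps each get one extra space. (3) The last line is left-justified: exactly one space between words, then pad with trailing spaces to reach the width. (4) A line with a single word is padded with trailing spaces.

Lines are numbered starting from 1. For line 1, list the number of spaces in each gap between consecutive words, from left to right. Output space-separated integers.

Answer: 4 4

Derivation:
Line 1: ['butter', 'owl', 'white'] (min_width=16, slack=6)
Line 2: ['universe', 'knife', 'I'] (min_width=16, slack=6)
Line 3: ['network', 'display', 'desert'] (min_width=22, slack=0)
Line 4: ['clean', 'stop', 'light', 'house'] (min_width=22, slack=0)
Line 5: ['any', 'vector', 'problem'] (min_width=18, slack=4)
Line 6: ['desert', 'mineral', 'sand'] (min_width=19, slack=3)
Line 7: ['security', 'hospital'] (min_width=17, slack=5)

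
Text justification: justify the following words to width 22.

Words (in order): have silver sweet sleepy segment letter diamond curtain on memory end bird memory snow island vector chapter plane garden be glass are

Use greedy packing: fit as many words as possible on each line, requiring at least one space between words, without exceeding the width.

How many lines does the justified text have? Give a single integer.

Answer: 7

Derivation:
Line 1: ['have', 'silver', 'sweet'] (min_width=17, slack=5)
Line 2: ['sleepy', 'segment', 'letter'] (min_width=21, slack=1)
Line 3: ['diamond', 'curtain', 'on'] (min_width=18, slack=4)
Line 4: ['memory', 'end', 'bird', 'memory'] (min_width=22, slack=0)
Line 5: ['snow', 'island', 'vector'] (min_width=18, slack=4)
Line 6: ['chapter', 'plane', 'garden'] (min_width=20, slack=2)
Line 7: ['be', 'glass', 'are'] (min_width=12, slack=10)
Total lines: 7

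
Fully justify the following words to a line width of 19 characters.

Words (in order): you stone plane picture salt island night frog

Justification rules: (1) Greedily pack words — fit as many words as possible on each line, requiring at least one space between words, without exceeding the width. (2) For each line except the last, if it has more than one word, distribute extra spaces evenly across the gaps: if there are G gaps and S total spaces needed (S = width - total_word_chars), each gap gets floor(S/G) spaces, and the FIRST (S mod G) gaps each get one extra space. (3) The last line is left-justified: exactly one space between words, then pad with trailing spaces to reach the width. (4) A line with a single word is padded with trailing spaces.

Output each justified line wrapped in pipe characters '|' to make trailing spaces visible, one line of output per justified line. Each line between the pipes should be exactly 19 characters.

Line 1: ['you', 'stone', 'plane'] (min_width=15, slack=4)
Line 2: ['picture', 'salt', 'island'] (min_width=19, slack=0)
Line 3: ['night', 'frog'] (min_width=10, slack=9)

Answer: |you   stone   plane|
|picture salt island|
|night frog         |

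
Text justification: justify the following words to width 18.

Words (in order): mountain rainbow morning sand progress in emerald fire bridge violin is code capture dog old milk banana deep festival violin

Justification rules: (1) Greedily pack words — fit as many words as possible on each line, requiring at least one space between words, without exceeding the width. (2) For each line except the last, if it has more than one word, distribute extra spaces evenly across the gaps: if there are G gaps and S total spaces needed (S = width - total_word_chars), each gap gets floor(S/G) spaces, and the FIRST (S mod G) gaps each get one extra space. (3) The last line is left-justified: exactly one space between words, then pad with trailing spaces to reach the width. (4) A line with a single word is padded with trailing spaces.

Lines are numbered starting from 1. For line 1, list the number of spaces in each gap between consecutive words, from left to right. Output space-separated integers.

Line 1: ['mountain', 'rainbow'] (min_width=16, slack=2)
Line 2: ['morning', 'sand'] (min_width=12, slack=6)
Line 3: ['progress', 'in'] (min_width=11, slack=7)
Line 4: ['emerald', 'fire'] (min_width=12, slack=6)
Line 5: ['bridge', 'violin', 'is'] (min_width=16, slack=2)
Line 6: ['code', 'capture', 'dog'] (min_width=16, slack=2)
Line 7: ['old', 'milk', 'banana'] (min_width=15, slack=3)
Line 8: ['deep', 'festival'] (min_width=13, slack=5)
Line 9: ['violin'] (min_width=6, slack=12)

Answer: 3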